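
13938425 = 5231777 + 8706648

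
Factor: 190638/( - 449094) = - 357/841 =- 3^1*7^1*17^1*29^( - 2 )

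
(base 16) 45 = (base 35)1Y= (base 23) 30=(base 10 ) 69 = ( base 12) 59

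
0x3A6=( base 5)12214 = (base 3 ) 1021121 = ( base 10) 934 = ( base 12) 65A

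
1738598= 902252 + 836346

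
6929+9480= 16409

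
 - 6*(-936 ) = 5616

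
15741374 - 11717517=4023857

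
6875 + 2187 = 9062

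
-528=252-780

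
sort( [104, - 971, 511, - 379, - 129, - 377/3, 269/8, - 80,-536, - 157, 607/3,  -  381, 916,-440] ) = [ - 971,-536,  -  440, - 381, - 379, - 157, - 129, - 377/3, - 80, 269/8, 104,607/3, 511,916] 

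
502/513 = 502/513 =0.98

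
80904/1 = 80904 = 80904.00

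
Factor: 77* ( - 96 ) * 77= - 569184 = - 2^5*3^1 * 7^2 * 11^2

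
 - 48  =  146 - 194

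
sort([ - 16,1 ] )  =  [ - 16,1]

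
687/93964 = 687/93964  =  0.01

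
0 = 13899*0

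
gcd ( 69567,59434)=1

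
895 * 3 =2685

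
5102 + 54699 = 59801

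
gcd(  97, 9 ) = 1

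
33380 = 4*8345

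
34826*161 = 5606986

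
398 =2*199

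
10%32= 10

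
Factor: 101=101^1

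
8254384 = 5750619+2503765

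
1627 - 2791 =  - 1164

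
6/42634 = 3/21317 =0.00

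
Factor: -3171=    - 3^1*7^1*  151^1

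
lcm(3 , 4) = 12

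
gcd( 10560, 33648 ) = 48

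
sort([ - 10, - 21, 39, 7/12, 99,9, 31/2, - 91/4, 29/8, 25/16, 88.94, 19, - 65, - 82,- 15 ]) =[ - 82, - 65, - 91/4, - 21, - 15, - 10 , 7/12,25/16, 29/8,9, 31/2,19,39,88.94, 99]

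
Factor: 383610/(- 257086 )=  -285/191 =- 3^1*5^1*19^1*191^(- 1 ) 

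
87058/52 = 1674 + 5/26 = 1674.19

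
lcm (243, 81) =243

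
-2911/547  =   - 6 + 371/547 = -5.32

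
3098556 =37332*83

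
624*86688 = 54093312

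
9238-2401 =6837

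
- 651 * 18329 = -11932179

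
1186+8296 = 9482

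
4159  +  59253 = 63412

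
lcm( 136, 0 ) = 0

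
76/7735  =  76/7735=0.01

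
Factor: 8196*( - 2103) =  - 17236188 = -  2^2 *3^2*683^1 * 701^1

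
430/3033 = 430/3033 = 0.14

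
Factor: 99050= 2^1*5^2 * 7^1*283^1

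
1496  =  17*88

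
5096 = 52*98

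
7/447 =7/447= 0.02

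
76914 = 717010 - 640096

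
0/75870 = 0 = 0.00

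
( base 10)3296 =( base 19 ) 929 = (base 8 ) 6340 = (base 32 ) 370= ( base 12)1AA8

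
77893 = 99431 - 21538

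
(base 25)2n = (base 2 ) 1001001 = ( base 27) 2j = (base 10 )73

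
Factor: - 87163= - 101^1 * 863^1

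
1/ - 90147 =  - 1/90147= -0.00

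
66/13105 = 66/13105 = 0.01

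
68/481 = 68/481 =0.14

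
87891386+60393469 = 148284855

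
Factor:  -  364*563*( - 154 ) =31559528 = 2^3*7^2*11^1*13^1*563^1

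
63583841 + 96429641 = 160013482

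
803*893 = 717079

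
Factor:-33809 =  -  33809^1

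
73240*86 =6298640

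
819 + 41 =860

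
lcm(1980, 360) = 3960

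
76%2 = 0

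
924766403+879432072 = 1804198475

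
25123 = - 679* ( - 37 ) 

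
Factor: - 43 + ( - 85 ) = - 2^7 = - 128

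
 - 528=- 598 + 70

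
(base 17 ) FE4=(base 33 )46n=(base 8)10741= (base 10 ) 4577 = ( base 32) 4F1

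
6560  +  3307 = 9867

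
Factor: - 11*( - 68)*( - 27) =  - 20196 = - 2^2*3^3*11^1*17^1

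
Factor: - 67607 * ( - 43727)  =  2956251289= 73^1 * 599^1 * 67607^1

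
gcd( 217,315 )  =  7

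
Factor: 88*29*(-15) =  - 2^3 * 3^1*5^1*11^1 *29^1 = - 38280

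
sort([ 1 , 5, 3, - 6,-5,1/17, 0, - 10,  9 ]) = [ - 10, - 6, - 5,0 , 1/17, 1,3,5,  9 ]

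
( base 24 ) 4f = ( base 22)51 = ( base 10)111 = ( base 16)6F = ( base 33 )3c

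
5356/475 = 5356/475 = 11.28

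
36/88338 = 6/14723 = 0.00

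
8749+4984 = 13733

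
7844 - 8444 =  - 600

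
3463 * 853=2953939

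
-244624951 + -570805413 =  - 815430364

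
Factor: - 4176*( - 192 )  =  801792 = 2^10*3^3*29^1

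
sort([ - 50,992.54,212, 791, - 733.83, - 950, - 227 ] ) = [ - 950 ,-733.83,-227, - 50,212, 791,992.54] 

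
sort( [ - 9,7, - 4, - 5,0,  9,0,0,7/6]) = [  -  9, - 5, - 4, 0,0, 0,7/6, 7,9]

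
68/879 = 68/879 = 0.08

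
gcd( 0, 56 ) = 56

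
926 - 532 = 394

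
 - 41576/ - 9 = 4619 + 5/9 = 4619.56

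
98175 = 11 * 8925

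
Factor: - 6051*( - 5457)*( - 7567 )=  - 249864663069 = - 3^2*7^1 * 17^1*23^1*47^1*107^1*2017^1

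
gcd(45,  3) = 3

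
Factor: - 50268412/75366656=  - 12567103/18841664 = - 2^( - 6)*83^(-1) * 3547^( - 1)*12567103^1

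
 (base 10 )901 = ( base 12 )631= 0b1110000101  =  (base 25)1b1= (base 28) 145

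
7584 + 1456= 9040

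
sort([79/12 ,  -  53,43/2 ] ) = [ - 53,79/12,  43/2]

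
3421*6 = 20526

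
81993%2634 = 339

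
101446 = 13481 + 87965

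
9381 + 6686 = 16067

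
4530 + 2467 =6997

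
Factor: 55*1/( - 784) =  - 2^ ( - 4)*5^1*7^( - 2)*11^1 = - 55/784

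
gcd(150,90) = 30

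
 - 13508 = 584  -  14092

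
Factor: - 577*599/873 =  - 3^( - 2)*97^( - 1 )*577^1*599^1 = - 345623/873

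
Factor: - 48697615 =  - 5^1*821^1*11863^1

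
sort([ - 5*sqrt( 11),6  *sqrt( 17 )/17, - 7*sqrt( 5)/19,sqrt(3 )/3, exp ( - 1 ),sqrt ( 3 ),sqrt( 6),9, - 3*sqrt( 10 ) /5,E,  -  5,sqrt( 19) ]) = [-5*sqrt( 11 ), - 5,  -  3 * sqrt( 10)/5,  -  7*sqrt (5) /19,exp( - 1 ),sqrt(3)/3,6*sqrt( 17)/17,sqrt( 3),  sqrt( 6 ),E,sqrt(19 ), 9]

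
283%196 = 87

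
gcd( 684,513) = 171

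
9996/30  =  333  +  1/5 = 333.20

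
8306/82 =101 + 12/41 = 101.29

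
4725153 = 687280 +4037873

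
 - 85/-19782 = 85/19782 = 0.00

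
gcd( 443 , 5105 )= 1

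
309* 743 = 229587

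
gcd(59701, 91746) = 1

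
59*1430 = 84370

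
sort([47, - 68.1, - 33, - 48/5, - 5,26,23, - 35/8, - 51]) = [ - 68.1,- 51, - 33 , - 48/5, - 5, - 35/8,23, 26,47]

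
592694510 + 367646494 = 960341004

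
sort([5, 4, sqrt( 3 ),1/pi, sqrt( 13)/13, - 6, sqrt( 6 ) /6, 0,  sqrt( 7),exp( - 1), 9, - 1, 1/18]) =[ - 6,  -  1, 0,1/18, sqrt( 13 ) /13, 1/pi, exp( - 1), sqrt( 6 )/6, sqrt( 3), sqrt(7), 4,5, 9]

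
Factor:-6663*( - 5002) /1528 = 2^(  -  2) *3^1*41^1*61^1*191^(-1)*2221^1 = 16664163/764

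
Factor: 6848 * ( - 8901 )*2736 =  - 166770275328 = - 2^10 * 3^4*19^1*23^1*43^1*107^1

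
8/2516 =2/629 =0.00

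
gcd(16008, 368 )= 184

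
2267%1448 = 819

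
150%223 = 150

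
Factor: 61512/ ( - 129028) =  - 15378/32257= -  2^1*3^1*11^1*233^1*32257^ ( - 1)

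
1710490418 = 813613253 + 896877165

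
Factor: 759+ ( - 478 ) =281^1=   281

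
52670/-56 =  - 26335/28 = - 940.54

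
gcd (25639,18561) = 1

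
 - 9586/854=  - 12 + 331/427 = -11.22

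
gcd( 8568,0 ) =8568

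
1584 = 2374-790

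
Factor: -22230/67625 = -4446/13525  =  - 2^1*3^2*5^(  -  2 ) * 13^1 * 19^1*541^ ( - 1) 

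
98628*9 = 887652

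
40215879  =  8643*4653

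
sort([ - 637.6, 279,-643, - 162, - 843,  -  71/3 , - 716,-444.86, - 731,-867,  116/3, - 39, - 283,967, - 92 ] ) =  [ - 867 , - 843, - 731, - 716, - 643, - 637.6, - 444.86,-283, - 162,-92, - 39, - 71/3, 116/3, 279,967]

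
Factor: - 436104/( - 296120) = 81/55 = 3^4*5^( - 1 )*11^( - 1 )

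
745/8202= 745/8202 = 0.09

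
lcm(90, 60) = 180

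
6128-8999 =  - 2871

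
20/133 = 20/133  =  0.15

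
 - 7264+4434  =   - 2830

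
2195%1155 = 1040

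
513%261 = 252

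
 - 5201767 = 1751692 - 6953459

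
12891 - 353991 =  - 341100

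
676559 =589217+87342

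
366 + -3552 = - 3186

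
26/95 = 26/95 = 0.27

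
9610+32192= 41802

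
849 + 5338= 6187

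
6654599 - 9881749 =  - 3227150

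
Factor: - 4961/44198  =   - 11/98 = - 2^( - 1)*7^(-2 )*11^1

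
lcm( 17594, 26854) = 510226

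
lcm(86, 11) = 946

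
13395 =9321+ 4074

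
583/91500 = 583/91500 = 0.01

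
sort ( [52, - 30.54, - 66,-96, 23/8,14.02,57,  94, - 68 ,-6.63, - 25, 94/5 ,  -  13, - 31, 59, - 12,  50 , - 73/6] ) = [-96, - 68, - 66, - 31 , -30.54,-25, - 13,  -  73/6, -12 , - 6.63,23/8, 14.02, 94/5 , 50, 52, 57, 59, 94]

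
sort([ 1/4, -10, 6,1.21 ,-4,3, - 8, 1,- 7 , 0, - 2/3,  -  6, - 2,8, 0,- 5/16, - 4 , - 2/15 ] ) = [ - 10,-8, - 7,-6, -4, - 4,  -  2,  -  2/3, -5/16, - 2/15, 0,0, 1/4,1,1.21,3,6,8]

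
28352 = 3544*8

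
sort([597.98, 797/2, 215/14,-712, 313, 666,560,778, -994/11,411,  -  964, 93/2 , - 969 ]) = [ - 969, - 964, -712,- 994/11, 215/14,93/2,313,797/2,411,560, 597.98,666, 778]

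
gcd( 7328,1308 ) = 4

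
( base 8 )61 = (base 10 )49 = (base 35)1e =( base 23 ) 23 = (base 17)2f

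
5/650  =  1/130 = 0.01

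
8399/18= 8399/18 = 466.61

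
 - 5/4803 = - 1+4798/4803 = - 0.00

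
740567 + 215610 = 956177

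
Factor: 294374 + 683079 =59^1*16567^1 =977453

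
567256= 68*8342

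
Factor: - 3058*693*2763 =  - 2^1*3^4*7^1*11^2*139^1*307^1 = - 5855333022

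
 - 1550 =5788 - 7338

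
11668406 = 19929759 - 8261353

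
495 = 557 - 62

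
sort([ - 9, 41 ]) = [ - 9,  41]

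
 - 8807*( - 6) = 52842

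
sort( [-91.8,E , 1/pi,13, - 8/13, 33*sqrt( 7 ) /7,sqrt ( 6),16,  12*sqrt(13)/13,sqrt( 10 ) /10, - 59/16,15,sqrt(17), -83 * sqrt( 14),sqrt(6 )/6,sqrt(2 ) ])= [-83*sqrt(14), - 91.8,-59/16,-8/13,sqrt( 10) /10,1/pi,sqrt( 6)/6 , sqrt( 2 ),sqrt( 6),E, 12*sqrt( 13 )/13, sqrt(17 ), 33*sqrt( 7)/7,13,15, 16 ] 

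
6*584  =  3504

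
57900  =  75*772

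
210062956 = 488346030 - 278283074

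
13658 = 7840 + 5818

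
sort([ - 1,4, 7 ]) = [ - 1,  4 , 7]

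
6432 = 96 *67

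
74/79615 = 74/79615 = 0.00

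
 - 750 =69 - 819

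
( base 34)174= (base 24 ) 2a6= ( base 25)25N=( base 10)1398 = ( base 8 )2566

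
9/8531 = 9/8531  =  0.00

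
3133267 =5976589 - 2843322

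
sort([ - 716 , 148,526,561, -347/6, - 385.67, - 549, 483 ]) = [ -716, - 549, - 385.67,  -  347/6, 148 , 483, 526, 561 ] 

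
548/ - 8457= - 548/8457 = - 0.06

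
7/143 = 7/143=   0.05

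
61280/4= 15320 = 15320.00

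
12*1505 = 18060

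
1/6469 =1/6469= 0.00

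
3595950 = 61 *58950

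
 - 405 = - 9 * 45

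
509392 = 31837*16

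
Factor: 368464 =2^4*23029^1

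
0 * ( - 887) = 0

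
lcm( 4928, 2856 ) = 251328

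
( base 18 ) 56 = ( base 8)140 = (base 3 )10120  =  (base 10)96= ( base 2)1100000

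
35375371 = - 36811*( - 961)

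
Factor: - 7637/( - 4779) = 3^( - 4 )*7^1*59^( - 1 )*1091^1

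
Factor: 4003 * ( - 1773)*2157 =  - 3^3 * 197^1*719^1* 4003^1 = -15308917083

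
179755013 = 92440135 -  - 87314878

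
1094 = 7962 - 6868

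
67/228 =67/228 = 0.29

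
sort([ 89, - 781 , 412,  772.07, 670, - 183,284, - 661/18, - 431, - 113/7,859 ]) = [ - 781,  -  431,  -  183, - 661/18 ,-113/7,89,  284, 412,670,772.07,859 ]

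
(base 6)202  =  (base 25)2O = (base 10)74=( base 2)1001010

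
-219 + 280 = 61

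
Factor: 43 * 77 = 7^1 * 11^1 * 43^1 = 3311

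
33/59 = 33/59 = 0.56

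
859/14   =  61 + 5/14  =  61.36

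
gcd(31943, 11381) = 1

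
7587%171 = 63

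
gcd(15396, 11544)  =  12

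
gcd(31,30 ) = 1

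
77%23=8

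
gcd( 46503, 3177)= 9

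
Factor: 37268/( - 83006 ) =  - 2^1*7^( - 2)*11^1= -  22/49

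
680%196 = 92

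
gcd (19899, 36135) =99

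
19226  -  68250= -49024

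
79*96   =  7584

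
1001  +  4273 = 5274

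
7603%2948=1707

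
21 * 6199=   130179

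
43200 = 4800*9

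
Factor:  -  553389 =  - 3^1*184463^1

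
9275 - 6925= 2350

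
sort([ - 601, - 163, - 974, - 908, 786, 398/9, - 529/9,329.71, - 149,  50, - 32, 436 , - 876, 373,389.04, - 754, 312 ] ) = [ - 974,-908 , - 876, - 754, - 601,  -  163,-149, - 529/9,-32, 398/9,50, 312, 329.71, 373,  389.04, 436,786 ] 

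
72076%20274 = 11254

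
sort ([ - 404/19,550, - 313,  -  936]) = [ - 936, - 313, - 404/19,  550 ]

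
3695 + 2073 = 5768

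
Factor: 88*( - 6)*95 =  - 50160=-  2^4*3^1 * 5^1*11^1*19^1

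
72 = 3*24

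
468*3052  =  1428336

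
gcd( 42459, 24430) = 1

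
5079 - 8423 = -3344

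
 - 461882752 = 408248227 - 870130979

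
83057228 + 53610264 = 136667492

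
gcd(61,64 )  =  1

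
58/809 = 58/809 = 0.07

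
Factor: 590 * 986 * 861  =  2^2*3^1*5^1 * 7^1 * 17^1 *29^1*41^1 *59^1= 500878140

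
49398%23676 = 2046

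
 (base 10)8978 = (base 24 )fe2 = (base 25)e93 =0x2312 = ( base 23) gm8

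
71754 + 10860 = 82614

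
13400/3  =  4466+2/3 = 4466.67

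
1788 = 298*6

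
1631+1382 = 3013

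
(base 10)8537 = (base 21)j7b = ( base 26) CG9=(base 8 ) 20531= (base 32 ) 8ap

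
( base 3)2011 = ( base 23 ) 2c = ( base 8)72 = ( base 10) 58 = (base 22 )2E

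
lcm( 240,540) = 2160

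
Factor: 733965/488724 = 835/556=2^ ( - 2)*5^1*139^(- 1)*167^1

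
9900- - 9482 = 19382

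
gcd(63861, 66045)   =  21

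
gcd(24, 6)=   6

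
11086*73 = 809278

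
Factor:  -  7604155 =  - 5^1*13^2*8999^1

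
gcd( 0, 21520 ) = 21520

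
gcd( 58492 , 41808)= 4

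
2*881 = 1762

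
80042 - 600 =79442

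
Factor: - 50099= - 7^1*17^1 * 421^1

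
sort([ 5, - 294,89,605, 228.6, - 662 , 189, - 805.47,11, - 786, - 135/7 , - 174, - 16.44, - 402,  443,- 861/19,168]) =[ - 805.47,  -  786, - 662, - 402, - 294, - 174, - 861/19, - 135/7 , - 16.44, 5,11,89,168,189,228.6, 443, 605 ]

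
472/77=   6 + 10/77 = 6.13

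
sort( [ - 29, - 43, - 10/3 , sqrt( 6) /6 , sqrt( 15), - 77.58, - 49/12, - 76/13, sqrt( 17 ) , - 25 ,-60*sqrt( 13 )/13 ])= [ - 77.58, - 43 ,-29,-25, - 60*sqrt( 13) /13,-76/13, - 49/12,-10/3, sqrt(6)/6, sqrt(15 ), sqrt( 17) ] 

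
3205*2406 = 7711230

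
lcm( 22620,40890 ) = 1063140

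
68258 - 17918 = 50340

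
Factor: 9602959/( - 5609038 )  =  -2^(-1)*383^1*25073^1*2804519^( - 1)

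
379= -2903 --3282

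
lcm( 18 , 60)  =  180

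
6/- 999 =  - 1 + 331/333 = -0.01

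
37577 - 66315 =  - 28738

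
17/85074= 17/85074 = 0.00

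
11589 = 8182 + 3407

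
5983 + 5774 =11757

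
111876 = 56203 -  - 55673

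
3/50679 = 1/16893 = 0.00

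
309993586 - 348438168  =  -38444582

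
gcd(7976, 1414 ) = 2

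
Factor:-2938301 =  - 2938301^1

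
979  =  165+814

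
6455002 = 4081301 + 2373701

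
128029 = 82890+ 45139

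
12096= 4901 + 7195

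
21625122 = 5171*4182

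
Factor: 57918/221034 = 7^2*11^( - 1 )*17^(  -  1 ) = 49/187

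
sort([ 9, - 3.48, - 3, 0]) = [-3.48, - 3, 0, 9] 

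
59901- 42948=16953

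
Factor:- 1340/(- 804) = 3^(- 1 )*5^1 = 5/3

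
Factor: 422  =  2^1*211^1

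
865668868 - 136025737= 729643131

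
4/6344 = 1/1586 = 0.00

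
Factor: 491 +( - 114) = 377 =13^1*29^1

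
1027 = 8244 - 7217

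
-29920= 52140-82060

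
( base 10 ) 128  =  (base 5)1003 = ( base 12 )a8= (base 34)3Q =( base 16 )80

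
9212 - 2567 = 6645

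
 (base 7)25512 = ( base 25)AKL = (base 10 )6771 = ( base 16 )1A73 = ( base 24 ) bi3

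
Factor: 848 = 2^4*53^1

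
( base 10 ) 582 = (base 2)1001000110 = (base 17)204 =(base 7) 1461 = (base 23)127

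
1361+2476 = 3837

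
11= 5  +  6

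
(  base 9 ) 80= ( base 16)48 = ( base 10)72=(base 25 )2M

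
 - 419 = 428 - 847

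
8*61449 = 491592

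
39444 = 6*6574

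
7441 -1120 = 6321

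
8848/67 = 8848/67 = 132.06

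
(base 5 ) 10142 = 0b1010100000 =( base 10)672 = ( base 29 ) N5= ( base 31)LL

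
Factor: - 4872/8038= -2436/4019 = -2^2 * 3^1*7^1*29^1 * 4019^( - 1)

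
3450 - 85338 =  -81888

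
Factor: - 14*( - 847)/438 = 5929/219 = 3^( - 1)*7^2*11^2* 73^(  -  1)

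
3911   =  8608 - 4697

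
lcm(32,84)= 672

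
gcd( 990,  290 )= 10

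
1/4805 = 1/4805 =0.00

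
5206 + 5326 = 10532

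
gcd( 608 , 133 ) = 19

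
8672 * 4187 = 36309664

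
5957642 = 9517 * 626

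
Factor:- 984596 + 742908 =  - 2^3*30211^1 = - 241688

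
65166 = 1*65166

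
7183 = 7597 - 414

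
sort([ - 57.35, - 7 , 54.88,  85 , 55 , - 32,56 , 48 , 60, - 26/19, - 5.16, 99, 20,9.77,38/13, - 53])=[ - 57.35, - 53, - 32, - 7,-5.16,-26/19, 38/13, 9.77, 20, 48,54.88, 55, 56,60,85, 99]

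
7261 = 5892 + 1369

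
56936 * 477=27158472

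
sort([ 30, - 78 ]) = [-78 , 30] 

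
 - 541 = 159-700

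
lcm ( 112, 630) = 5040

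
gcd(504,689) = 1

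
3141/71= 3141/71  =  44.24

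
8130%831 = 651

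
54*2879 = 155466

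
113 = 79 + 34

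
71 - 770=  - 699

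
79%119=79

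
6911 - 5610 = 1301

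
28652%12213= 4226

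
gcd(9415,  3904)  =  1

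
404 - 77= 327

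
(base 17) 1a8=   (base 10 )467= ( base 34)DP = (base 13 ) 29c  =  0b111010011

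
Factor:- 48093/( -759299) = 2091/33013 = 3^1*17^1*41^1*33013^( - 1 )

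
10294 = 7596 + 2698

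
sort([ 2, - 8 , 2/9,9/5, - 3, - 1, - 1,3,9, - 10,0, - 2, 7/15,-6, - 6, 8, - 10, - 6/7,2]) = [ - 10, - 10, - 8, - 6, - 6,  -  3, - 2, - 1,-1, - 6/7,0,  2/9,7/15, 9/5  ,  2,  2,  3,  8,9] 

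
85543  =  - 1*( - 85543)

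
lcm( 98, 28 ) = 196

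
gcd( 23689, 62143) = 1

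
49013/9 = 49013/9 = 5445.89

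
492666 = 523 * 942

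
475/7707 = 475/7707= 0.06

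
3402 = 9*378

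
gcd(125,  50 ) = 25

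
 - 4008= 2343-6351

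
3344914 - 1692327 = 1652587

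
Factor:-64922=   -  2^1 * 11^1*13^1*227^1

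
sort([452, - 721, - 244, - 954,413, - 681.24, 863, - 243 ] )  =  [  -  954, - 721, - 681.24,  -  244 , - 243, 413, 452, 863]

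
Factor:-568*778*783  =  -346010832=   - 2^4*3^3 * 29^1*71^1*389^1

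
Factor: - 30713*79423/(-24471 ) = 2439318599/24471 = 3^( - 2)*2719^( - 1)* 30713^1*79423^1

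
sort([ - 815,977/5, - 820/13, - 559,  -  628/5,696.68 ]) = [-815, - 559, - 628/5,  -  820/13, 977/5,  696.68]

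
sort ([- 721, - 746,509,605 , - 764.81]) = [ - 764.81 ,-746, - 721,509 , 605]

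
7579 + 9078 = 16657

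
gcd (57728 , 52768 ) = 32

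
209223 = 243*861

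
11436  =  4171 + 7265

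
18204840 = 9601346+8603494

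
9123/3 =3041 = 3041.00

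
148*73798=10922104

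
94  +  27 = 121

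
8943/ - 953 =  - 8943/953  =  - 9.38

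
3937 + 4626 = 8563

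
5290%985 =365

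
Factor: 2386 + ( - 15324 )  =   - 12938 =- 2^1*6469^1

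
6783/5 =6783/5 = 1356.60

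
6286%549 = 247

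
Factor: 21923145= 3^2*5^1* 197^1*2473^1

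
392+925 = 1317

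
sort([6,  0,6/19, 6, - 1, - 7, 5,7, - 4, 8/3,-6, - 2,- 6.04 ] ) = [ - 7 ,-6.04 ,-6, - 4, - 2,-1,0, 6/19,  8/3,  5 , 6 , 6,7]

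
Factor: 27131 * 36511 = 990579941 = 13^1 * 29^1*1259^1 * 2087^1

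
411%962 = 411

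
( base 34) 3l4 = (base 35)3el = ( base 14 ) 1750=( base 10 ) 4186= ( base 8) 10132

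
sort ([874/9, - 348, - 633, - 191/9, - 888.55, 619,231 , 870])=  [ - 888.55, - 633 , - 348, - 191/9,  874/9,231, 619, 870]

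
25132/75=335 + 7/75  =  335.09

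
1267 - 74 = 1193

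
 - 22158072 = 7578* (-2924 )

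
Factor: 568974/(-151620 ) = -713/190 = - 2^( - 1)* 5^( - 1 )*19^( - 1 ) * 23^1*31^1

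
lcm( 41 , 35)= 1435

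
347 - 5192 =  - 4845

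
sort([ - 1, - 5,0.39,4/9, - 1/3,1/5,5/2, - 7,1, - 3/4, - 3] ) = [  -  7, - 5, - 3, - 1,-3/4, -1/3,1/5,0.39,4/9,1,5/2]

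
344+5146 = 5490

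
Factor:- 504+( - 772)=- 2^2 * 11^1 * 29^1 = - 1276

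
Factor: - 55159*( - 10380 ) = 572550420 = 2^2*3^1*5^1*13^1*173^1*4243^1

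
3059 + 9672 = 12731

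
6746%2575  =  1596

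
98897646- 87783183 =11114463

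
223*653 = 145619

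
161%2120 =161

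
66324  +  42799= 109123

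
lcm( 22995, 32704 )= 1471680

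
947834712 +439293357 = 1387128069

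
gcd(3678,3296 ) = 2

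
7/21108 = 7/21108 = 0.00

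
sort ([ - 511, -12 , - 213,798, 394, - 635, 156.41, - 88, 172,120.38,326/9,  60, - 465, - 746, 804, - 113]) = [ - 746, - 635, - 511, - 465,- 213, - 113, - 88, - 12,326/9,60, 120.38, 156.41,172, 394, 798, 804 ] 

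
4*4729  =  18916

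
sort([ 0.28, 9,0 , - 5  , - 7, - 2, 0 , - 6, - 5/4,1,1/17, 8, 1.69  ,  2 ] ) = [ - 7, - 6, - 5, - 2,-5/4 , 0, 0, 1/17, 0.28,1, 1.69,  2, 8, 9] 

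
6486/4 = 3243/2 = 1621.50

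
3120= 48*65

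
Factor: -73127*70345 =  - 5^1 * 11^1*1279^1*73127^1   =  -  5144118815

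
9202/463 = 19 + 405/463 = 19.87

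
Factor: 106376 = 2^3*13297^1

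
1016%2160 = 1016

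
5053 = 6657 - 1604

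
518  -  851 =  - 333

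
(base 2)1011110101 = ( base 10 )757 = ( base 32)nl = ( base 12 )531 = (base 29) q3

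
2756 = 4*689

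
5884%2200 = 1484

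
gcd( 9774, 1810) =362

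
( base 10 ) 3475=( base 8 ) 6623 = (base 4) 312103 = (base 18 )ad1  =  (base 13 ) 1774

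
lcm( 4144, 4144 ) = 4144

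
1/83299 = 1/83299=0.00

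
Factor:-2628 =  - 2^2*3^2*73^1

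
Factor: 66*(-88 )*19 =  - 2^4*3^1*11^2*19^1 = - 110352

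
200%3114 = 200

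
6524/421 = 6524/421 = 15.50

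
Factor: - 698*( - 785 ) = 2^1*5^1*157^1*349^1 = 547930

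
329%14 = 7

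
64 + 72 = 136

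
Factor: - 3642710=-2^1*5^1*364271^1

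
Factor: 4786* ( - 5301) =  - 25370586 = - 2^1*3^2 * 19^1 * 31^1*2393^1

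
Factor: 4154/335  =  2^1* 5^ (  -  1)*31^1= 62/5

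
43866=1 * 43866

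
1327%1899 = 1327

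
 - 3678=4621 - 8299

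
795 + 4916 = 5711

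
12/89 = 12/89 = 0.13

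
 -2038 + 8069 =6031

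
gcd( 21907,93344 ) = 1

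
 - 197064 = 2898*( - 68)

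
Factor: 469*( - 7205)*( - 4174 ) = 14104551230 = 2^1*5^1  *7^1 *11^1*67^1 * 131^1*2087^1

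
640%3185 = 640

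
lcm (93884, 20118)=281652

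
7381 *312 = 2302872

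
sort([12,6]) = [6,12] 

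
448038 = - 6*(  -  74673 ) 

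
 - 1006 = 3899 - 4905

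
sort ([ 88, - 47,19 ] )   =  [ - 47,19,88 ]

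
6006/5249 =1 + 757/5249= 1.14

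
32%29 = 3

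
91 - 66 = 25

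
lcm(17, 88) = 1496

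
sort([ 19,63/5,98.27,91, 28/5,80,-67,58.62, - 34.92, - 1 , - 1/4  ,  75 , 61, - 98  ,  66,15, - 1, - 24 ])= [-98, - 67,-34.92, - 24, - 1, - 1, - 1/4,  28/5,  63/5,15,19,58.62,61, 66,75, 80 , 91,98.27 ]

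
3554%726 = 650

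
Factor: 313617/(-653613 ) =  - 107^1*223^( - 1 ) = -107/223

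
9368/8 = 1171 = 1171.00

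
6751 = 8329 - 1578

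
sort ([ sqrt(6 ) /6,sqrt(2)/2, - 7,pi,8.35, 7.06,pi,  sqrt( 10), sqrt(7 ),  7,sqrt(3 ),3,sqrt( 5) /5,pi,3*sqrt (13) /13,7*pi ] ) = [- 7, sqrt( 6 ) /6,sqrt(5)/5, sqrt(2) /2,3 * sqrt(13 )/13, sqrt(3), sqrt(7 ),3, pi  ,  pi, pi,sqrt( 10 ),7,7.06, 8.35,7 * pi ] 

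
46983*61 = 2865963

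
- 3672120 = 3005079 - 6677199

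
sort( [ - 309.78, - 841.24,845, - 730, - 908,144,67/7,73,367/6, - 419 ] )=[ - 908,-841.24,-730,-419, - 309.78, 67/7,367/6,73, 144,845]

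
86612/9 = 9623 +5/9 = 9623.56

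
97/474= 97/474 = 0.20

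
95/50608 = 95/50608= 0.00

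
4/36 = 1/9 = 0.11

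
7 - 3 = 4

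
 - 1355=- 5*271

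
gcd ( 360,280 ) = 40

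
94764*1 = 94764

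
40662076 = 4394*9254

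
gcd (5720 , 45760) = 5720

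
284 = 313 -29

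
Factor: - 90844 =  - 2^2 * 13^1 * 1747^1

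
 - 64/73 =  -  64/73 = -0.88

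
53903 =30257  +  23646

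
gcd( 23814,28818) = 18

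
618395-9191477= - 8573082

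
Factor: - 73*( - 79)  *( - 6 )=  - 34602 = -  2^1*3^1*73^1  *79^1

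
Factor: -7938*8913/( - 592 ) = 2^( - 3)*3^5*7^2*37^( - 1) * 2971^1 = 35375697/296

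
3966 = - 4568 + 8534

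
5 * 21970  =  109850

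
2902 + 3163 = 6065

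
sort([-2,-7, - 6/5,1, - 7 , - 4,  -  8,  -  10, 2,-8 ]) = [ - 10, - 8 , - 8 , - 7, - 7, - 4, - 2,-6/5, 1, 2]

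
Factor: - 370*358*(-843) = 2^2*3^1 *5^1*37^1*179^1*281^1 = 111663780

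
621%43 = 19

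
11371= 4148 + 7223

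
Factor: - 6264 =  - 2^3* 3^3*29^1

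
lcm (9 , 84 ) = 252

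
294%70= 14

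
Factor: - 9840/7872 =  - 2^( - 2)*5^1 = - 5/4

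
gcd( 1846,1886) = 2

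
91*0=0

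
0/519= 0 = 0.00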